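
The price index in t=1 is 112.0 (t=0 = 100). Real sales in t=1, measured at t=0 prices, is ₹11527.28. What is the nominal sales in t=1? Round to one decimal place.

Nominal = Real × (Index/100) = 11527.28 × (112.0/100)
        = 11527.28 × 1.120 = 12910.5536

12910.6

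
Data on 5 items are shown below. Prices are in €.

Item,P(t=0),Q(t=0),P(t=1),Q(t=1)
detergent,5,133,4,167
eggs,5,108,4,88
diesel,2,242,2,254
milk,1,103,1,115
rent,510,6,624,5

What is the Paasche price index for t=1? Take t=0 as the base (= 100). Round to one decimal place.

107.1

Paasche price index uses current-period quantities as weights.
ΣP(t=1)·Q(t=1) = 4×167 + 4×88 + 2×254 + 1×115 + 624×5 = 668 + 352 + 508 + 115 + 3120 = 4763
ΣP(t=0)·Q(t=1) = 5×167 + 5×88 + 2×254 + 1×115 + 510×5 = 835 + 440 + 508 + 115 + 2550 = 4448
Index = 4763 / 4448 × 100 = 107.0818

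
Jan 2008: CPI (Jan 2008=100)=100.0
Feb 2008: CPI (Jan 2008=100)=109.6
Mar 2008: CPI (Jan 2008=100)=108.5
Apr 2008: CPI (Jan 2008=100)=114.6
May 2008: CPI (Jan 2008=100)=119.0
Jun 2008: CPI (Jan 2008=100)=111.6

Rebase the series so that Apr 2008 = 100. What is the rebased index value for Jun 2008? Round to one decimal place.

Rebased(Jun 2008) = 111.6 / 114.6 × 100 = 97.3822

97.4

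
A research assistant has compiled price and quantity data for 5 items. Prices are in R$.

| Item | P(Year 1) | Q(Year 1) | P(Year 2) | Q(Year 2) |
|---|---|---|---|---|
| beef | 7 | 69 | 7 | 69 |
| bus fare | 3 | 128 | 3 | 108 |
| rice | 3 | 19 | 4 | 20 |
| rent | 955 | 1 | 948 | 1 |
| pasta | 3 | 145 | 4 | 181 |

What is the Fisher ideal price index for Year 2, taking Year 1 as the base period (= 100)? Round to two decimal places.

Laspeyres component (base-period weights):
ΣP(Year 2)Q(Year 1) = 7×69 + 3×128 + 4×19 + 948×1 + 4×145 = 483 + 384 + 76 + 948 + 580 = 2471
ΣP(Year 1)Q(Year 1) = 7×69 + 3×128 + 3×19 + 955×1 + 3×145 = 483 + 384 + 57 + 955 + 435 = 2314
L = 2471 / 2314 × 100 = 106.7848
Paasche component (current-period weights):
ΣP(Year 2)Q(Year 2) = 7×69 + 3×108 + 4×20 + 948×1 + 4×181 = 483 + 324 + 80 + 948 + 724 = 2559
ΣP(Year 1)Q(Year 2) = 7×69 + 3×108 + 3×20 + 955×1 + 3×181 = 483 + 324 + 60 + 955 + 543 = 2365
P = 2559 / 2365 × 100 = 108.2030
Fisher = √(L × P) = √(106.7848 × 108.2030) = 107.4915

107.49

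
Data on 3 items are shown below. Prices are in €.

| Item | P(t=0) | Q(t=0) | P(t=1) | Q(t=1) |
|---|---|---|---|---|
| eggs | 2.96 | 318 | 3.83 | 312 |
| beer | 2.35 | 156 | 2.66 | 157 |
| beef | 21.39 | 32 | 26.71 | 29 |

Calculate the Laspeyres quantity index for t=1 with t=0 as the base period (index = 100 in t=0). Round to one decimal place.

Laspeyres quantity index uses base-period prices as weights.
ΣP(t=0)·Q(t=1) = 2.96×312 + 2.35×157 + 21.39×29 = 923.52 + 368.95 + 620.31 = 1912.78
ΣP(t=0)·Q(t=0) = 2.96×318 + 2.35×156 + 21.39×32 = 941.28 + 366.6 + 684.48 = 1992.36
Index = 1912.78 / 1992.36 × 100 = 96.0057

96.0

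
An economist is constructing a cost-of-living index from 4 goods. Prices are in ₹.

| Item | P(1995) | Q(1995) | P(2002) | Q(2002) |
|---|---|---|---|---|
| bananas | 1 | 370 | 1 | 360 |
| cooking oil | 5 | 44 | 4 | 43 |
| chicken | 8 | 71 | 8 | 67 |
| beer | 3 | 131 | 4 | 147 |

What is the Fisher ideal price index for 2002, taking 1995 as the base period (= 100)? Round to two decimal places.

106.15

Laspeyres component (base-period weights):
ΣP(2002)Q(1995) = 1×370 + 4×44 + 8×71 + 4×131 = 370 + 176 + 568 + 524 = 1638
ΣP(1995)Q(1995) = 1×370 + 5×44 + 8×71 + 3×131 = 370 + 220 + 568 + 393 = 1551
L = 1638 / 1551 × 100 = 105.6093
Paasche component (current-period weights):
ΣP(2002)Q(2002) = 1×360 + 4×43 + 8×67 + 4×147 = 360 + 172 + 536 + 588 = 1656
ΣP(1995)Q(2002) = 1×360 + 5×43 + 8×67 + 3×147 = 360 + 215 + 536 + 441 = 1552
P = 1656 / 1552 × 100 = 106.7010
Fisher = √(L × P) = √(105.6093 × 106.7010) = 106.1538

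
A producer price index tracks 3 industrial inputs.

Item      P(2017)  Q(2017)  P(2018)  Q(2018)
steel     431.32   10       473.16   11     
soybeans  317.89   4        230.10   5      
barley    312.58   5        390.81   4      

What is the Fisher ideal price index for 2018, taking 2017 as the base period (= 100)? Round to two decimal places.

105.41

Laspeyres component (base-period weights):
ΣP(2018)Q(2017) = 473.16×10 + 230.10×4 + 390.81×5 = 4731.6 + 920.4 + 1954.05 = 7606.05
ΣP(2017)Q(2017) = 431.32×10 + 317.89×4 + 312.58×5 = 4313.2 + 1271.56 + 1562.9 = 7147.66
L = 7606.05 / 7147.66 × 100 = 106.4131
Paasche component (current-period weights):
ΣP(2018)Q(2018) = 473.16×11 + 230.10×5 + 390.81×4 = 5204.76 + 1150.5 + 1563.24 = 7918.5
ΣP(2017)Q(2018) = 431.32×11 + 317.89×5 + 312.58×4 = 4744.52 + 1589.45 + 1250.32 = 7584.29
P = 7918.5 / 7584.29 × 100 = 104.4066
Fisher = √(L × P) = √(106.4131 × 104.4066) = 105.4051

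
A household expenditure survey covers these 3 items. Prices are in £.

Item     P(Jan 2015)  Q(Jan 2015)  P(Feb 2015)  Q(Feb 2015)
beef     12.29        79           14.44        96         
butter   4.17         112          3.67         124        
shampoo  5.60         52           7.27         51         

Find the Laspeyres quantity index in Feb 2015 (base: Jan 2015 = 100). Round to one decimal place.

114.7

Laspeyres quantity index uses base-period prices as weights.
ΣP(Jan 2015)·Q(Feb 2015) = 12.29×96 + 4.17×124 + 5.60×51 = 1179.84 + 517.08 + 285.6 = 1982.52
ΣP(Jan 2015)·Q(Jan 2015) = 12.29×79 + 4.17×112 + 5.60×52 = 970.91 + 467.04 + 291.2 = 1729.15
Index = 1982.52 / 1729.15 × 100 = 114.6529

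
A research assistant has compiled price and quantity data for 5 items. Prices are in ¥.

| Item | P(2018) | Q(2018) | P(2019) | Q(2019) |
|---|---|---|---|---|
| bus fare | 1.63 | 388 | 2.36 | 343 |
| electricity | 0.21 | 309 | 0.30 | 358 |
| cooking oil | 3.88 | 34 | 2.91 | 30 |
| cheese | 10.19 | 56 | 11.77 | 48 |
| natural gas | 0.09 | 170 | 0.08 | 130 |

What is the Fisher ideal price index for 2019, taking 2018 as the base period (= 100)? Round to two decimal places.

Laspeyres component (base-period weights):
ΣP(2019)Q(2018) = 2.36×388 + 0.30×309 + 2.91×34 + 11.77×56 + 0.08×170 = 915.68 + 92.7 + 98.94 + 659.12 + 13.6 = 1780.04
ΣP(2018)Q(2018) = 1.63×388 + 0.21×309 + 3.88×34 + 10.19×56 + 0.09×170 = 632.44 + 64.89 + 131.92 + 570.64 + 15.3 = 1415.19
L = 1780.04 / 1415.19 × 100 = 125.7810
Paasche component (current-period weights):
ΣP(2019)Q(2019) = 2.36×343 + 0.30×358 + 2.91×30 + 11.77×48 + 0.08×130 = 809.48 + 107.4 + 87.3 + 564.96 + 10.4 = 1579.54
ΣP(2018)Q(2019) = 1.63×343 + 0.21×358 + 3.88×30 + 10.19×48 + 0.09×130 = 559.09 + 75.18 + 116.4 + 489.12 + 11.7 = 1251.49
P = 1579.54 / 1251.49 × 100 = 126.2128
Fisher = √(L × P) = √(125.7810 × 126.2128) = 125.9967

126.00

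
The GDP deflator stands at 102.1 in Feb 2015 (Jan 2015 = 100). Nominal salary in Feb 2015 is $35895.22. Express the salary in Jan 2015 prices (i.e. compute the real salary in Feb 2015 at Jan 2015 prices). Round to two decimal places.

35156.92

Real = Nominal ÷ (Index/100) = 35895.22 ÷ (102.1/100)
     = 35895.22 ÷ 1.021 = 35156.9246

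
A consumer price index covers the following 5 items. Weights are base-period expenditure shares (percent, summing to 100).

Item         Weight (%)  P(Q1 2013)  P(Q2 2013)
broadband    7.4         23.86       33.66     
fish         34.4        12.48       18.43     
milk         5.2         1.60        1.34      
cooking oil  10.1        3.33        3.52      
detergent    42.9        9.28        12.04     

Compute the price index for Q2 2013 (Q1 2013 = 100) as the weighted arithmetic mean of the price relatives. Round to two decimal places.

131.93

broadband: 7.4 × (33.66/23.86) = 7.4 × 1.410729 = 10.4394
fish: 34.4 × (18.43/12.48) = 34.4 × 1.476763 = 50.8006
milk: 5.2 × (1.34/1.60) = 5.2 × 0.837500 = 4.3550
cooking oil: 10.1 × (3.52/3.33) = 10.1 × 1.057057 = 10.6763
detergent: 42.9 × (12.04/9.28) = 42.9 × 1.297414 = 55.6591
Index = Σ wᵢ·(p₁ᵢ/p₀ᵢ) = 10.4394 + 50.8006 + 4.3550 + 10.6763 + 55.6591 = 131.9304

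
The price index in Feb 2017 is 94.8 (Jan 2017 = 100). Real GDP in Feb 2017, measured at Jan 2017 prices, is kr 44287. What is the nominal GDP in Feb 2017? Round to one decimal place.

Nominal = Real × (Index/100) = 44287 × (94.8/100)
        = 44287 × 0.948 = 41984.0760

41984.1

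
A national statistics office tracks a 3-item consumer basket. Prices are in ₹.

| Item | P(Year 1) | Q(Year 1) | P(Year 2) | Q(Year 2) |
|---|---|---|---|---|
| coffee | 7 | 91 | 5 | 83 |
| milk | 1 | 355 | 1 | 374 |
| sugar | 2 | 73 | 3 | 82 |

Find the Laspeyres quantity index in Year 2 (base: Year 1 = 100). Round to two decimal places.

Laspeyres quantity index uses base-period prices as weights.
ΣP(Year 1)·Q(Year 2) = 7×83 + 1×374 + 2×82 = 581 + 374 + 164 = 1119
ΣP(Year 1)·Q(Year 1) = 7×91 + 1×355 + 2×73 = 637 + 355 + 146 = 1138
Index = 1119 / 1138 × 100 = 98.3304

98.33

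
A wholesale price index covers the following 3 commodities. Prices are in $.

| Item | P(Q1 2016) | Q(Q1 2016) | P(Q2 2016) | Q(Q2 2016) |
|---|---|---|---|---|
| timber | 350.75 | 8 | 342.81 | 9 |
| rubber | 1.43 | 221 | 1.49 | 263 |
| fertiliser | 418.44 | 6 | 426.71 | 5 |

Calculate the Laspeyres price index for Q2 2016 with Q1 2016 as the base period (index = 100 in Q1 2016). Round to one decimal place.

Laspeyres price index uses base-period quantities as weights.
ΣP(Q2 2016)·Q(Q1 2016) = 342.81×8 + 1.49×221 + 426.71×6 = 2742.48 + 329.29 + 2560.26 = 5632.03
ΣP(Q1 2016)·Q(Q1 2016) = 350.75×8 + 1.43×221 + 418.44×6 = 2806 + 316.03 + 2510.64 = 5632.67
Index = 5632.03 / 5632.67 × 100 = 99.9886

100.0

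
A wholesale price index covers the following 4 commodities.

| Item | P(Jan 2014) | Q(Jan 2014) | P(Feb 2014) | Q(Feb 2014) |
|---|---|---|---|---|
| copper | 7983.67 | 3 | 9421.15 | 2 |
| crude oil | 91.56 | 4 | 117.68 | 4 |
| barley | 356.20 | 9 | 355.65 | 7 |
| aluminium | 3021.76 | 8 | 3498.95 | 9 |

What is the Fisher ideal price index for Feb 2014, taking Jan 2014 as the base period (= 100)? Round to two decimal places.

Laspeyres component (base-period weights):
ΣP(Feb 2014)Q(Jan 2014) = 9421.15×3 + 117.68×4 + 355.65×9 + 3498.95×8 = 28263.45 + 470.72 + 3200.85 + 27991.6 = 59926.62
ΣP(Jan 2014)Q(Jan 2014) = 7983.67×3 + 91.56×4 + 356.20×9 + 3021.76×8 = 23951.01 + 366.24 + 3205.8 + 24174.08 = 51697.13
L = 59926.62 / 51697.13 × 100 = 115.9187
Paasche component (current-period weights):
ΣP(Feb 2014)Q(Feb 2014) = 9421.15×2 + 117.68×4 + 355.65×7 + 3498.95×9 = 18842.3 + 470.72 + 2489.55 + 31490.55 = 53293.12
ΣP(Jan 2014)Q(Feb 2014) = 7983.67×2 + 91.56×4 + 356.20×7 + 3021.76×9 = 15967.34 + 366.24 + 2493.4 + 27195.84 = 46022.82
P = 53293.12 / 46022.82 × 100 = 115.7972
Fisher = √(L × P) = √(115.9187 × 115.7972) = 115.8579

115.86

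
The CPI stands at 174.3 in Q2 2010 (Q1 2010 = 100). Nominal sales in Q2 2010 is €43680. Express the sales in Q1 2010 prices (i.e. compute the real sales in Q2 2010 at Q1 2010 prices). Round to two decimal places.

25060.24

Real = Nominal ÷ (Index/100) = 43680 ÷ (174.3/100)
     = 43680 ÷ 1.743 = 25060.2410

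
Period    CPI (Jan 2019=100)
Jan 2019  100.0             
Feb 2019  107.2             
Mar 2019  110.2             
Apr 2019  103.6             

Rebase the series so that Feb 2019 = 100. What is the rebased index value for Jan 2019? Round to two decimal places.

Rebased(Jan 2019) = 100.0 / 107.2 × 100 = 93.2836

93.28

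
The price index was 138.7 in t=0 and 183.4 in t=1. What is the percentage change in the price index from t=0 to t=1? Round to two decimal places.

Change = (183.4 − 138.7) / 138.7 × 100
       = 44.7 / 138.7 × 100 = 32.2278%

32.23%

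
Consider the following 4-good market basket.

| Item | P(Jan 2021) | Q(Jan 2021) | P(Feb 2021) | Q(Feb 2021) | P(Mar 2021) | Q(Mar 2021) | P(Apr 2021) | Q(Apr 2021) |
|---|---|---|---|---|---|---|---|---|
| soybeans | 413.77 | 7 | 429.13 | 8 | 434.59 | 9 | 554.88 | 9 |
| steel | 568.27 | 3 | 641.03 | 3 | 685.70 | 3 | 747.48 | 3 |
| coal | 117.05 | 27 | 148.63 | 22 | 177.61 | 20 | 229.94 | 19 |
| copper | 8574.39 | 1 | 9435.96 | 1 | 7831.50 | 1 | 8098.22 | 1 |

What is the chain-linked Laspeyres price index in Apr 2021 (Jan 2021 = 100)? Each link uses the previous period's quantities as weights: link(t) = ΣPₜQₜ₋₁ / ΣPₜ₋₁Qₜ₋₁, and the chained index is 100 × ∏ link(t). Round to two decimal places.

123.58

Link Jan 2021→Feb 2021:
ΣP(Feb 2021)Q(Jan 2021) = 429.13×7 + 641.03×3 + 148.63×27 + 9435.96×1 = 3003.91 + 1923.09 + 4013.01 + 9435.96 = 18375.97
ΣP(Jan 2021)Q(Jan 2021) = 413.77×7 + 568.27×3 + 117.05×27 + 8574.39×1 = 2896.39 + 1704.81 + 3160.35 + 8574.39 = 16335.94
link = 18375.97/16335.94 = 1.124880
Link Feb 2021→Mar 2021:
ΣP(Mar 2021)Q(Feb 2021) = 434.59×8 + 685.70×3 + 177.61×22 + 7831.50×1 = 3476.72 + 2057.1 + 3907.42 + 7831.5 = 17272.74
ΣP(Feb 2021)Q(Feb 2021) = 429.13×8 + 641.03×3 + 148.63×22 + 9435.96×1 = 3433.04 + 1923.09 + 3269.86 + 9435.96 = 18061.95
link = 17272.74/18061.95 = 0.956305
Link Mar 2021→Apr 2021:
ΣP(Apr 2021)Q(Mar 2021) = 554.88×9 + 747.48×3 + 229.94×20 + 8098.22×1 = 4993.92 + 2242.44 + 4598.8 + 8098.22 = 19933.38
ΣP(Mar 2021)Q(Mar 2021) = 434.59×9 + 685.70×3 + 177.61×20 + 7831.50×1 = 3911.31 + 2057.1 + 3552.2 + 7831.5 = 17352.11
link = 19933.38/17352.11 = 1.148758
Chained index = 100 × 1.124880 × 0.956305 × 1.148758 = 123.5752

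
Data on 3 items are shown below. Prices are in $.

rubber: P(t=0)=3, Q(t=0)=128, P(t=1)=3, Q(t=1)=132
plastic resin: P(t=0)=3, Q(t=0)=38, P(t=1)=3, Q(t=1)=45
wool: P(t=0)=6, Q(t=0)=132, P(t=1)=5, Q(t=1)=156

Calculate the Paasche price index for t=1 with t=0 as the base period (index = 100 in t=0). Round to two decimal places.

89.37

Paasche price index uses current-period quantities as weights.
ΣP(t=1)·Q(t=1) = 3×132 + 3×45 + 5×156 = 396 + 135 + 780 = 1311
ΣP(t=0)·Q(t=1) = 3×132 + 3×45 + 6×156 = 396 + 135 + 936 = 1467
Index = 1311 / 1467 × 100 = 89.3661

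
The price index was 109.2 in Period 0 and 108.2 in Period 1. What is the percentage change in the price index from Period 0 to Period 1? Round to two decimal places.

Change = (108.2 − 109.2) / 109.2 × 100
       = -1.0 / 109.2 × 100 = -0.9158%

-0.92%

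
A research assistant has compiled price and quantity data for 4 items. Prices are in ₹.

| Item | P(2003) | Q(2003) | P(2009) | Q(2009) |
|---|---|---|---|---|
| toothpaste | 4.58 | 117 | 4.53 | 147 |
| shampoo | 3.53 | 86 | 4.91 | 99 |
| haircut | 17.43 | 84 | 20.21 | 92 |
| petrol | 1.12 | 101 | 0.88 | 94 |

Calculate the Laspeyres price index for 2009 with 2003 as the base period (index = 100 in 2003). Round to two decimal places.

Laspeyres price index uses base-period quantities as weights.
ΣP(2009)·Q(2003) = 4.53×117 + 4.91×86 + 20.21×84 + 0.88×101 = 530.01 + 422.26 + 1697.64 + 88.88 = 2738.79
ΣP(2003)·Q(2003) = 4.58×117 + 3.53×86 + 17.43×84 + 1.12×101 = 535.86 + 303.58 + 1464.12 + 113.12 = 2416.68
Index = 2738.79 / 2416.68 × 100 = 113.3286

113.33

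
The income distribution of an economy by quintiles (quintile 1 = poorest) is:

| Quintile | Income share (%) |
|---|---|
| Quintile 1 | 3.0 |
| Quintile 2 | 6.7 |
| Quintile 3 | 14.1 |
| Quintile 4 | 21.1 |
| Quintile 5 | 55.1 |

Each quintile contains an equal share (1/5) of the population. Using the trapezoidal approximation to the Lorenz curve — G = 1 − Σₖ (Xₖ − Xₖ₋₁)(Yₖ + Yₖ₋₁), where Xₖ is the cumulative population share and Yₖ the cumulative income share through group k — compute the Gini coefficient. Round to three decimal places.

0.474

Cumulative income shares Yₖ: 0.0300, 0.0970, 0.2380, 0.4490, 1.0000
Σ (Xₖ−Xₖ₋₁)(Yₖ+Yₖ₋₁) = (1/5)(0.0300+0.0000) + (1/5)(0.0970+0.0300) + (1/5)(0.2380+0.0970) + (1/5)(0.4490+0.2380) + (1/5)(1.0000+0.4490)
  = 0.0060 + 0.0254 + 0.0670 + 0.1374 + 0.2898 = 0.5256
G = 1 − 0.5256 = 0.4744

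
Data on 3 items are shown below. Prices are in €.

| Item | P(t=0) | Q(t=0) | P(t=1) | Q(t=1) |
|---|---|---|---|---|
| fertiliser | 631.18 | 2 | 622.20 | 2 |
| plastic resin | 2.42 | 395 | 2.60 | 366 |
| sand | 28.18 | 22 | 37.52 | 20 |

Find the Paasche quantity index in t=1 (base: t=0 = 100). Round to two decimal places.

95.14

Paasche quantity index uses current-period prices as weights.
ΣP(t=1)·Q(t=1) = 622.20×2 + 2.60×366 + 37.52×20 = 1244.4 + 951.6 + 750.4 = 2946.4
ΣP(t=1)·Q(t=0) = 622.20×2 + 2.60×395 + 37.52×22 = 1244.4 + 1027 + 825.44 = 3096.84
Index = 2946.4 / 3096.84 × 100 = 95.1421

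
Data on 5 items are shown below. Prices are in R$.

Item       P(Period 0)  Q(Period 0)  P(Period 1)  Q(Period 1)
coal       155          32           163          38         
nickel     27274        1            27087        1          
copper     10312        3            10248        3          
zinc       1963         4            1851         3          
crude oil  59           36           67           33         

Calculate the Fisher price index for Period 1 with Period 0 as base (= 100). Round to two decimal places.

Laspeyres component (base-period weights):
ΣP(Period 1)Q(Period 0) = 163×32 + 27087×1 + 10248×3 + 1851×4 + 67×36 = 5216 + 27087 + 30744 + 7404 + 2412 = 72863
ΣP(Period 0)Q(Period 0) = 155×32 + 27274×1 + 10312×3 + 1963×4 + 59×36 = 4960 + 27274 + 30936 + 7852 + 2124 = 73146
L = 72863 / 73146 × 100 = 99.6131
Paasche component (current-period weights):
ΣP(Period 1)Q(Period 1) = 163×38 + 27087×1 + 10248×3 + 1851×3 + 67×33 = 6194 + 27087 + 30744 + 5553 + 2211 = 71789
ΣP(Period 0)Q(Period 1) = 155×38 + 27274×1 + 10312×3 + 1963×3 + 59×33 = 5890 + 27274 + 30936 + 5889 + 1947 = 71936
P = 71789 / 71936 × 100 = 99.7957
Fisher = √(L × P) = √(99.6131 × 99.7957) = 99.7043

99.70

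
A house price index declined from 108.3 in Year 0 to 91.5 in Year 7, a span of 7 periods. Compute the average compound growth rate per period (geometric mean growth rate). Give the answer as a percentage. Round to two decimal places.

-2.38%

Growth factor = (91.5/108.3)^(1/7) = (0.844875)^(1/7) = 0.976207
Growth rate = 0.976207 − 1 = -0.023793 = -2.3793%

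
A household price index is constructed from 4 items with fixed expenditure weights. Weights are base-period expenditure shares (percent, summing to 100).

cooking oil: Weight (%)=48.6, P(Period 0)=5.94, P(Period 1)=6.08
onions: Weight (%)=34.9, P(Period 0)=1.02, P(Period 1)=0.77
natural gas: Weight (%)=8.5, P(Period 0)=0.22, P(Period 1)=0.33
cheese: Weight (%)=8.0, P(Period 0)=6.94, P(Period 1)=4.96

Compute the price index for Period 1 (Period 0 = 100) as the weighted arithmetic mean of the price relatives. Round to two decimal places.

94.56

cooking oil: 48.6 × (6.08/5.94) = 48.6 × 1.023569 = 49.7455
onions: 34.9 × (0.77/1.02) = 34.9 × 0.754902 = 26.3461
natural gas: 8.5 × (0.33/0.22) = 8.5 × 1.500000 = 12.7500
cheese: 8.0 × (4.96/6.94) = 8.0 × 0.714697 = 5.7176
Index = Σ wᵢ·(p₁ᵢ/p₀ᵢ) = 49.7455 + 26.3461 + 12.7500 + 5.7176 = 94.5591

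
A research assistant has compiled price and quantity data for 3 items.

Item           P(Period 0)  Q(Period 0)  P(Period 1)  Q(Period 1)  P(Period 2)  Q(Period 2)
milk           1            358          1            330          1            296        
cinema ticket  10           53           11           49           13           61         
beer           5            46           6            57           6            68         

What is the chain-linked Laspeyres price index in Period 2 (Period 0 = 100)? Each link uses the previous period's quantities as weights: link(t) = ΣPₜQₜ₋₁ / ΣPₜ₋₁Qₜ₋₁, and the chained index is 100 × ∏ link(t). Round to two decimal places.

Link Period 0→Period 1:
ΣP(Period 1)Q(Period 0) = 1×358 + 11×53 + 6×46 = 358 + 583 + 276 = 1217
ΣP(Period 0)Q(Period 0) = 1×358 + 10×53 + 5×46 = 358 + 530 + 230 = 1118
link = 1217/1118 = 1.088551
Link Period 1→Period 2:
ΣP(Period 2)Q(Period 1) = 1×330 + 13×49 + 6×57 = 330 + 637 + 342 = 1309
ΣP(Period 1)Q(Period 1) = 1×330 + 11×49 + 6×57 = 330 + 539 + 342 = 1211
link = 1309/1211 = 1.080925
Chained index = 100 × 1.088551 × 1.080925 = 117.6642

117.66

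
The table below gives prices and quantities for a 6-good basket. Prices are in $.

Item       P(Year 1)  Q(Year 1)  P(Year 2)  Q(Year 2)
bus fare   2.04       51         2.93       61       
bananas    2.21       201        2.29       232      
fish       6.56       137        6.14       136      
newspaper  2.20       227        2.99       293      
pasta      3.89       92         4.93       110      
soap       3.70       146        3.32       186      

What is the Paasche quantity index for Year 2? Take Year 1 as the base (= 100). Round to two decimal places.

116.72

Paasche quantity index uses current-period prices as weights.
ΣP(Year 2)·Q(Year 2) = 2.93×61 + 2.29×232 + 6.14×136 + 2.99×293 + 4.93×110 + 3.32×186 = 178.73 + 531.28 + 835.04 + 876.07 + 542.3 + 617.52 = 3580.94
ΣP(Year 2)·Q(Year 1) = 2.93×51 + 2.29×201 + 6.14×137 + 2.99×227 + 4.93×92 + 3.32×146 = 149.43 + 460.29 + 841.18 + 678.73 + 453.56 + 484.72 = 3067.91
Index = 3580.94 / 3067.91 × 100 = 116.7225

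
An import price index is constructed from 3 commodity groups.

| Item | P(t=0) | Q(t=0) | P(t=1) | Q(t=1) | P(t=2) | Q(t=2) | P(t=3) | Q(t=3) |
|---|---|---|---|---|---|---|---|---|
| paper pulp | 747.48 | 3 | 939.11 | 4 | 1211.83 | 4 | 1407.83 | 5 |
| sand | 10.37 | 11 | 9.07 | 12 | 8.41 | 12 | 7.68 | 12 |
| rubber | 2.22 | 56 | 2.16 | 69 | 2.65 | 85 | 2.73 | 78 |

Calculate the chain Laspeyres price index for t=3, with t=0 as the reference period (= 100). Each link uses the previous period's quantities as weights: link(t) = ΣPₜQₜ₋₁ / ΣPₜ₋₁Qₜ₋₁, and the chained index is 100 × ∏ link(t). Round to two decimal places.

Link t=0→t=1:
ΣP(t=1)Q(t=0) = 939.11×3 + 9.07×11 + 2.16×56 = 2817.33 + 99.77 + 120.96 = 3038.06
ΣP(t=0)Q(t=0) = 747.48×3 + 10.37×11 + 2.22×56 = 2242.44 + 114.07 + 124.32 = 2480.83
link = 3038.06/2480.83 = 1.224614
Link t=1→t=2:
ΣP(t=2)Q(t=1) = 1211.83×4 + 8.41×12 + 2.65×69 = 4847.32 + 100.92 + 182.85 = 5131.09
ΣP(t=1)Q(t=1) = 939.11×4 + 9.07×12 + 2.16×69 = 3756.44 + 108.84 + 149.04 = 4014.32
link = 5131.09/4014.32 = 1.278197
Link t=2→t=3:
ΣP(t=3)Q(t=2) = 1407.83×4 + 7.68×12 + 2.73×85 = 5631.32 + 92.16 + 232.05 = 5955.53
ΣP(t=2)Q(t=2) = 1211.83×4 + 8.41×12 + 2.65×85 = 4847.32 + 100.92 + 225.25 = 5173.49
link = 5955.53/5173.49 = 1.151163
Chained index = 100 × 1.224614 × 1.278197 × 1.151163 = 180.1913

180.19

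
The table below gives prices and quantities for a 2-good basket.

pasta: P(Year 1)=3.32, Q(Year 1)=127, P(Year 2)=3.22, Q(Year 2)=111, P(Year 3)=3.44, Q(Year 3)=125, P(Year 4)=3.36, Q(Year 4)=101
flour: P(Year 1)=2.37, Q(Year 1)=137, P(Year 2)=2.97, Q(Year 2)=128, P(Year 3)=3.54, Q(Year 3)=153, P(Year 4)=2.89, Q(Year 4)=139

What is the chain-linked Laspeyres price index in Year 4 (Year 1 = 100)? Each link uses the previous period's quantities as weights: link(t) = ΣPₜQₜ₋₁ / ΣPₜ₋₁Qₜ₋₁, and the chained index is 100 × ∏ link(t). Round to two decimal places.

109.80

Link Year 1→Year 2:
ΣP(Year 2)Q(Year 1) = 3.22×127 + 2.97×137 = 408.94 + 406.89 = 815.83
ΣP(Year 1)Q(Year 1) = 3.32×127 + 2.37×137 = 421.64 + 324.69 = 746.33
link = 815.83/746.33 = 1.093122
Link Year 2→Year 3:
ΣP(Year 3)Q(Year 2) = 3.44×111 + 3.54×128 = 381.84 + 453.12 = 834.96
ΣP(Year 2)Q(Year 2) = 3.22×111 + 2.97×128 = 357.42 + 380.16 = 737.58
link = 834.96/737.58 = 1.132026
Link Year 3→Year 4:
ΣP(Year 4)Q(Year 3) = 3.36×125 + 2.89×153 = 420 + 442.17 = 862.17
ΣP(Year 3)Q(Year 3) = 3.44×125 + 3.54×153 = 430 + 541.62 = 971.62
link = 862.17/971.62 = 0.887353
Chained index = 100 × 1.093122 × 1.132026 × 0.887353 = 109.8049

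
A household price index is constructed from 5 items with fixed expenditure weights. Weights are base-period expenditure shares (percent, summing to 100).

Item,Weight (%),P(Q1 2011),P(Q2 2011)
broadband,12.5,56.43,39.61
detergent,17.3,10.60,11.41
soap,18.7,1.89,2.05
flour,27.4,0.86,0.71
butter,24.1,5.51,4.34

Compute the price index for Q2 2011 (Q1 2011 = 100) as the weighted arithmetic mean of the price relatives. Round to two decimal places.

89.28

broadband: 12.5 × (39.61/56.43) = 12.5 × 0.701932 = 8.7741
detergent: 17.3 × (11.41/10.60) = 17.3 × 1.076415 = 18.6220
soap: 18.7 × (2.05/1.89) = 18.7 × 1.084656 = 20.2831
flour: 27.4 × (0.71/0.86) = 27.4 × 0.825581 = 22.6209
butter: 24.1 × (4.34/5.51) = 24.1 × 0.787659 = 18.9826
Index = Σ wᵢ·(p₁ᵢ/p₀ᵢ) = 8.7741 + 18.6220 + 20.2831 + 22.6209 + 18.9826 = 89.2827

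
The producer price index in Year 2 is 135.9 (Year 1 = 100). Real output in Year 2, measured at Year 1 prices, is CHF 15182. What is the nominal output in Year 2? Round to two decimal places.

Nominal = Real × (Index/100) = 15182 × (135.9/100)
        = 15182 × 1.359 = 20632.3380

20632.34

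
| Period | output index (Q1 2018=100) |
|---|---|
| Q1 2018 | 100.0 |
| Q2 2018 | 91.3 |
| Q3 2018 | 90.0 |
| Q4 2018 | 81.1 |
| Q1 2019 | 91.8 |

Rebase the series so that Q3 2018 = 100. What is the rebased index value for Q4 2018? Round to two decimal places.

90.11

Rebased(Q4 2018) = 81.1 / 90.0 × 100 = 90.1111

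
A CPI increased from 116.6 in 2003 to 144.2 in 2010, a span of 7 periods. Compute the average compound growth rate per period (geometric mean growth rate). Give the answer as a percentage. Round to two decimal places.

3.08%

Growth factor = (144.2/116.6)^(1/7) = (1.236707)^(1/7) = 1.030816
Growth rate = 1.030816 − 1 = 0.030816 = 3.0816%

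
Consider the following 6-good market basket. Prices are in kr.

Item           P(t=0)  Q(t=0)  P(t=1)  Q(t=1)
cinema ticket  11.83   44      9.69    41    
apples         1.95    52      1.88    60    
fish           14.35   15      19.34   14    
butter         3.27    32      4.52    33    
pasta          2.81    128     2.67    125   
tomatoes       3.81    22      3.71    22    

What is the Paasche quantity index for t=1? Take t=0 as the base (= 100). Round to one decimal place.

Paasche quantity index uses current-period prices as weights.
ΣP(t=1)·Q(t=1) = 9.69×41 + 1.88×60 + 19.34×14 + 4.52×33 + 2.67×125 + 3.71×22 = 397.29 + 112.8 + 270.76 + 149.16 + 333.75 + 81.62 = 1345.38
ΣP(t=1)·Q(t=0) = 9.69×44 + 1.88×52 + 19.34×15 + 4.52×32 + 2.67×128 + 3.71×22 = 426.36 + 97.76 + 290.1 + 144.64 + 341.76 + 81.62 = 1382.24
Index = 1345.38 / 1382.24 × 100 = 97.3333

97.3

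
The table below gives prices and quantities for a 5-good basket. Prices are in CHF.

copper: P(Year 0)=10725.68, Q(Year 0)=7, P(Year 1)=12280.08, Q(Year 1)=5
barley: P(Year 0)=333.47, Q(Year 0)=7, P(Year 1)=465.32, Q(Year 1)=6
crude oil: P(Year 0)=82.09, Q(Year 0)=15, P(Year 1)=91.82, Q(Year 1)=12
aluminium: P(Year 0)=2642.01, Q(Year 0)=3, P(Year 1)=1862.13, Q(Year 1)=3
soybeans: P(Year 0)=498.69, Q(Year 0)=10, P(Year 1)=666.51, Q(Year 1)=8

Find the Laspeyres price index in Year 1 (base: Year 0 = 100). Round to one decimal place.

Laspeyres price index uses base-period quantities as weights.
ΣP(Year 1)·Q(Year 0) = 12280.08×7 + 465.32×7 + 91.82×15 + 1862.13×3 + 666.51×10 = 85960.56 + 3257.24 + 1377.3 + 5586.39 + 6665.1 = 102846.59
ΣP(Year 0)·Q(Year 0) = 10725.68×7 + 333.47×7 + 82.09×15 + 2642.01×3 + 498.69×10 = 75079.76 + 2334.29 + 1231.35 + 7926.03 + 4986.9 = 91558.33
Index = 102846.59 / 91558.33 × 100 = 112.3290

112.3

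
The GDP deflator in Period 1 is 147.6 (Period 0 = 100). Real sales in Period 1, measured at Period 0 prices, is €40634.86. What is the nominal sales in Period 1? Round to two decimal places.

Nominal = Real × (Index/100) = 40634.86 × (147.6/100)
        = 40634.86 × 1.476 = 59977.0534

59977.05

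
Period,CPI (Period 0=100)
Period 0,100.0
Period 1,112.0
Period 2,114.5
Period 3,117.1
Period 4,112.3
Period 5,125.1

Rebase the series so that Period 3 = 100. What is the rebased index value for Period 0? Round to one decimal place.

Rebased(Period 0) = 100.0 / 117.1 × 100 = 85.3971

85.4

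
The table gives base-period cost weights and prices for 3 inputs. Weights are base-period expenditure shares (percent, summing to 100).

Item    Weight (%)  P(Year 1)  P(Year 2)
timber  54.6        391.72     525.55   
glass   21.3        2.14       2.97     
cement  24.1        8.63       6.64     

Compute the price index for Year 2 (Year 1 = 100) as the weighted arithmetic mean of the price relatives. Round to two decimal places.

timber: 54.6 × (525.55/391.72) = 54.6 × 1.341647 = 73.2539
glass: 21.3 × (2.97/2.14) = 21.3 × 1.387850 = 29.5612
cement: 24.1 × (6.64/8.63) = 24.1 × 0.769409 = 18.5428
Index = Σ wᵢ·(p₁ᵢ/p₀ᵢ) = 73.2539 + 29.5612 + 18.5428 = 121.3579

121.36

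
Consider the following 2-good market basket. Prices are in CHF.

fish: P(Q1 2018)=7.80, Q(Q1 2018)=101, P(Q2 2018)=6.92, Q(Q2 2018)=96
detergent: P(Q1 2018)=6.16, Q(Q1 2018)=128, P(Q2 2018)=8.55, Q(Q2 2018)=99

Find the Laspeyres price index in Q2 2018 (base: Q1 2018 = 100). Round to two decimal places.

Laspeyres price index uses base-period quantities as weights.
ΣP(Q2 2018)·Q(Q1 2018) = 6.92×101 + 8.55×128 = 698.92 + 1094.4 = 1793.32
ΣP(Q1 2018)·Q(Q1 2018) = 7.80×101 + 6.16×128 = 787.8 + 788.48 = 1576.28
Index = 1793.32 / 1576.28 × 100 = 113.7691

113.77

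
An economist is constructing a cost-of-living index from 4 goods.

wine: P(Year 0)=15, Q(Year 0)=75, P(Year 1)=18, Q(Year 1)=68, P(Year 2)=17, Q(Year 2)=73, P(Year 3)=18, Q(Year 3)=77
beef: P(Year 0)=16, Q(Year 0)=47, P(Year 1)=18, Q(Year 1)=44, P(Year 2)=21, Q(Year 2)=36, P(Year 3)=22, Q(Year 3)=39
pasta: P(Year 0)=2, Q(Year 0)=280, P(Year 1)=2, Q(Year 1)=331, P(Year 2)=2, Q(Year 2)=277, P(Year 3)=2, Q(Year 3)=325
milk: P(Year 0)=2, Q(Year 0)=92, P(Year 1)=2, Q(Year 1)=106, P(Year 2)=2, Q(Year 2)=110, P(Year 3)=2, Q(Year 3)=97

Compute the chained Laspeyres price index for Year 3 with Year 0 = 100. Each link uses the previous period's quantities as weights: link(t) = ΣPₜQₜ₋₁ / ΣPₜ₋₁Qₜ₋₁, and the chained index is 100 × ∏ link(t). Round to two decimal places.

119.17

Link Year 0→Year 1:
ΣP(Year 1)Q(Year 0) = 18×75 + 18×47 + 2×280 + 2×92 = 1350 + 846 + 560 + 184 = 2940
ΣP(Year 0)Q(Year 0) = 15×75 + 16×47 + 2×280 + 2×92 = 1125 + 752 + 560 + 184 = 2621
link = 2940/2621 = 1.121709
Link Year 1→Year 2:
ΣP(Year 2)Q(Year 1) = 17×68 + 21×44 + 2×331 + 2×106 = 1156 + 924 + 662 + 212 = 2954
ΣP(Year 1)Q(Year 1) = 18×68 + 18×44 + 2×331 + 2×106 = 1224 + 792 + 662 + 212 = 2890
link = 2954/2890 = 1.022145
Link Year 2→Year 3:
ΣP(Year 3)Q(Year 2) = 18×73 + 22×36 + 2×277 + 2×110 = 1314 + 792 + 554 + 220 = 2880
ΣP(Year 2)Q(Year 2) = 17×73 + 21×36 + 2×277 + 2×110 = 1241 + 756 + 554 + 220 = 2771
link = 2880/2771 = 1.039336
Chained index = 100 × 1.121709 × 1.022145 × 1.039336 = 119.1651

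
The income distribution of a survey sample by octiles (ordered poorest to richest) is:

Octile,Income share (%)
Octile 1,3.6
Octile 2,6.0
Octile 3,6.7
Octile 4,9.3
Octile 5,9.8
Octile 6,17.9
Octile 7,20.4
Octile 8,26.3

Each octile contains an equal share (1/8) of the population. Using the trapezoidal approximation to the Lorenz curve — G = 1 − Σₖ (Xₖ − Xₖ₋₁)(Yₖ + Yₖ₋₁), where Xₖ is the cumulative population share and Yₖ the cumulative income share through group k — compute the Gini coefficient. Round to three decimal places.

Cumulative income shares Yₖ: 0.0360, 0.0960, 0.1630, 0.2560, 0.3540, 0.5330, 0.7370, 1.0000
Σ (Xₖ−Xₖ₋₁)(Yₖ+Yₖ₋₁) = (1/8)(0.0360+0.0000) + (1/8)(0.0960+0.0360) + (1/8)(0.1630+0.0960) + (1/8)(0.2560+0.1630) + (1/8)(0.3540+0.2560) + (1/8)(0.5330+0.3540) + (1/8)(0.7370+0.5330) + (1/8)(1.0000+0.7370)
  = 0.0045 + 0.0165 + 0.0324 + 0.0524 + 0.0762 + 0.1109 + 0.1587 + 0.2171 = 0.6687
G = 1 − 0.6687 = 0.3313

0.331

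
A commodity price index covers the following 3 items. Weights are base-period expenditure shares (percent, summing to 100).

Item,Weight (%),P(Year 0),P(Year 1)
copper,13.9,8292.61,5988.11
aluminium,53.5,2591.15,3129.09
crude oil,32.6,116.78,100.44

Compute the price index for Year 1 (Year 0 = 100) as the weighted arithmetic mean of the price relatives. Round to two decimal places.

copper: 13.9 × (5988.11/8292.61) = 13.9 × 0.722102 = 10.0372
aluminium: 53.5 × (3129.09/2591.15) = 53.5 × 1.207607 = 64.6070
crude oil: 32.6 × (100.44/116.78) = 32.6 × 0.860079 = 28.0386
Index = Σ wᵢ·(p₁ᵢ/p₀ᵢ) = 10.0372 + 64.6070 + 28.0386 = 102.6827

102.68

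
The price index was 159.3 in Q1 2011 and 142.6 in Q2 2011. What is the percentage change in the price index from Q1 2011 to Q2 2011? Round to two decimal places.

Change = (142.6 − 159.3) / 159.3 × 100
       = -16.7 / 159.3 × 100 = -10.4834%

-10.48%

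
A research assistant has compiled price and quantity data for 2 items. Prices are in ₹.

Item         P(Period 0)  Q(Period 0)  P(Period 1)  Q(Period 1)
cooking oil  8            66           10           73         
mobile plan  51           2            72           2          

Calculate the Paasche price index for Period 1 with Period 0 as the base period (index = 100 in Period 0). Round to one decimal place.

Paasche price index uses current-period quantities as weights.
ΣP(Period 1)·Q(Period 1) = 10×73 + 72×2 = 730 + 144 = 874
ΣP(Period 0)·Q(Period 1) = 8×73 + 51×2 = 584 + 102 = 686
Index = 874 / 686 × 100 = 127.4052

127.4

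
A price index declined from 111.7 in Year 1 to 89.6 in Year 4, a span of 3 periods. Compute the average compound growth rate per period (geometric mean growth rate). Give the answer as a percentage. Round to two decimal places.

Growth factor = (89.6/111.7)^(1/3) = (0.802149)^(1/3) = 0.929148
Growth rate = 0.929148 − 1 = -0.070852 = -7.0852%

-7.09%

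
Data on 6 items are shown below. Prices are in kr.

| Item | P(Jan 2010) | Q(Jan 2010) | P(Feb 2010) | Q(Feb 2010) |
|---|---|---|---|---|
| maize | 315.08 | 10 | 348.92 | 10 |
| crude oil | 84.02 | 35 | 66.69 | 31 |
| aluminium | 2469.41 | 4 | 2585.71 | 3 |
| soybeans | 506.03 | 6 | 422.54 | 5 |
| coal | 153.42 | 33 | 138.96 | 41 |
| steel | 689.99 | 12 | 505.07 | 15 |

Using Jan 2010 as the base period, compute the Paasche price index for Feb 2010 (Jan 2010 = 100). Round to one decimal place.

Paasche price index uses current-period quantities as weights.
ΣP(Feb 2010)·Q(Feb 2010) = 348.92×10 + 66.69×31 + 2585.71×3 + 422.54×5 + 138.96×41 + 505.07×15 = 3489.2 + 2067.39 + 7757.13 + 2112.7 + 5697.36 + 7576.05 = 28699.83
ΣP(Jan 2010)·Q(Feb 2010) = 315.08×10 + 84.02×31 + 2469.41×3 + 506.03×5 + 153.42×41 + 689.99×15 = 3150.8 + 2604.62 + 7408.23 + 2530.15 + 6290.22 + 10349.85 = 32333.87
Index = 28699.83 / 32333.87 × 100 = 88.7609

88.8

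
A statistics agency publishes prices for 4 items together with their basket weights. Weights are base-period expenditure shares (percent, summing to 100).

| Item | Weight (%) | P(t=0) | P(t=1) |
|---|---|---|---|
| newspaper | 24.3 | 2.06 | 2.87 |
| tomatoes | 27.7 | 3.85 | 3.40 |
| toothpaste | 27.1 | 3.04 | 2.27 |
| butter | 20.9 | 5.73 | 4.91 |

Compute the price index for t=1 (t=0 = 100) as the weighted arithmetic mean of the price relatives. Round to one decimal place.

newspaper: 24.3 × (2.87/2.06) = 24.3 × 1.393204 = 33.8549
tomatoes: 27.7 × (3.40/3.85) = 27.7 × 0.883117 = 24.4623
toothpaste: 27.1 × (2.27/3.04) = 27.1 × 0.746711 = 20.2359
butter: 20.9 × (4.91/5.73) = 20.9 × 0.856894 = 17.9091
Index = Σ wᵢ·(p₁ᵢ/p₀ᵢ) = 33.8549 + 24.4623 + 20.2359 + 17.9091 = 96.4621

96.5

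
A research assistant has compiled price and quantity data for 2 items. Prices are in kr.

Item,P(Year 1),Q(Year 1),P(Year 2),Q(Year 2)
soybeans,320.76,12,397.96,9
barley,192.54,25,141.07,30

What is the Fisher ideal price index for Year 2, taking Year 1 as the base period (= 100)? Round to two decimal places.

Laspeyres component (base-period weights):
ΣP(Year 2)Q(Year 1) = 397.96×12 + 141.07×25 = 4775.52 + 3526.75 = 8302.27
ΣP(Year 1)Q(Year 1) = 320.76×12 + 192.54×25 = 3849.12 + 4813.5 = 8662.62
L = 8302.27 / 8662.62 × 100 = 95.8402
Paasche component (current-period weights):
ΣP(Year 2)Q(Year 2) = 397.96×9 + 141.07×30 = 3581.64 + 4232.1 = 7813.74
ΣP(Year 1)Q(Year 2) = 320.76×9 + 192.54×30 = 2886.84 + 5776.2 = 8663.04
P = 7813.74 / 8663.04 × 100 = 90.1963
Fisher = √(L × P) = √(95.8402 × 90.1963) = 92.9754

92.98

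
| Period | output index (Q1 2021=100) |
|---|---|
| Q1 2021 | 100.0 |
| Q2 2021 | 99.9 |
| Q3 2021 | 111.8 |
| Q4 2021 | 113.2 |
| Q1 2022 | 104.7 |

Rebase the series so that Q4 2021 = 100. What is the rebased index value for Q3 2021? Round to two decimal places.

Rebased(Q3 2021) = 111.8 / 113.2 × 100 = 98.7633

98.76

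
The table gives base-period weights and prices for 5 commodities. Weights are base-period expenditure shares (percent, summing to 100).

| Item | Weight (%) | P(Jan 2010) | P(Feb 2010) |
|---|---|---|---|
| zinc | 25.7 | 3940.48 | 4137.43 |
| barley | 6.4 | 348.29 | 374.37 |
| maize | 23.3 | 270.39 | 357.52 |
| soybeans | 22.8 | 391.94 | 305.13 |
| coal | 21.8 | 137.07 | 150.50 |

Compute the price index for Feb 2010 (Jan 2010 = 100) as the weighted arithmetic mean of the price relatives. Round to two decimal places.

106.36

zinc: 25.7 × (4137.43/3940.48) = 25.7 × 1.049981 = 26.9845
barley: 6.4 × (374.37/348.29) = 6.4 × 1.074880 = 6.8792
maize: 23.3 × (357.52/270.39) = 23.3 × 1.322238 = 30.8082
soybeans: 22.8 × (305.13/391.94) = 22.8 × 0.778512 = 17.7501
coal: 21.8 × (150.50/137.07) = 21.8 × 1.097979 = 23.9359
Index = Σ wᵢ·(p₁ᵢ/p₀ᵢ) = 26.9845 + 6.8792 + 30.8082 + 17.7501 + 23.9359 = 106.3579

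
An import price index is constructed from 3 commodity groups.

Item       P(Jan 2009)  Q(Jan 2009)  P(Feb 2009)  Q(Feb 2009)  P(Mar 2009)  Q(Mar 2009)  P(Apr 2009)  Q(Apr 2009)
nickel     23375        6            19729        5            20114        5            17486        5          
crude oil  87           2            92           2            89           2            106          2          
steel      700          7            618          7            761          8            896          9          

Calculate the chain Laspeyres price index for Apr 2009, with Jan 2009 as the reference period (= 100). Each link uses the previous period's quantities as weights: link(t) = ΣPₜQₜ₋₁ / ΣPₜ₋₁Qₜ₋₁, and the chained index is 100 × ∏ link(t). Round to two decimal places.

77.16

Link Jan 2009→Feb 2009:
ΣP(Feb 2009)Q(Jan 2009) = 19729×6 + 92×2 + 618×7 = 118374 + 184 + 4326 = 122884
ΣP(Jan 2009)Q(Jan 2009) = 23375×6 + 87×2 + 700×7 = 140250 + 174 + 4900 = 145324
link = 122884/145324 = 0.845586
Link Feb 2009→Mar 2009:
ΣP(Mar 2009)Q(Feb 2009) = 20114×5 + 89×2 + 761×7 = 100570 + 178 + 5327 = 106075
ΣP(Feb 2009)Q(Feb 2009) = 19729×5 + 92×2 + 618×7 = 98645 + 184 + 4326 = 103155
link = 106075/103155 = 1.028307
Link Mar 2009→Apr 2009:
ΣP(Apr 2009)Q(Mar 2009) = 17486×5 + 106×2 + 896×8 = 87430 + 212 + 7168 = 94810
ΣP(Mar 2009)Q(Mar 2009) = 20114×5 + 89×2 + 761×8 = 100570 + 178 + 6088 = 106836
link = 94810/106836 = 0.887435
Chained index = 100 × 0.845586 × 1.028307 × 0.887435 = 77.1645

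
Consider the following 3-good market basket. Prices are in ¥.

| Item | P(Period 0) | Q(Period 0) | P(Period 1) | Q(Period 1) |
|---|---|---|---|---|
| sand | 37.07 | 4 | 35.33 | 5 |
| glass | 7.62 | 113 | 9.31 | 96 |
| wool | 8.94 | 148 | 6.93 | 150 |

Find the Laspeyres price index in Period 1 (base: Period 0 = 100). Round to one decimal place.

95.1

Laspeyres price index uses base-period quantities as weights.
ΣP(Period 1)·Q(Period 0) = 35.33×4 + 9.31×113 + 6.93×148 = 141.32 + 1052.03 + 1025.64 = 2218.99
ΣP(Period 0)·Q(Period 0) = 37.07×4 + 7.62×113 + 8.94×148 = 148.28 + 861.06 + 1323.12 = 2332.46
Index = 2218.99 / 2332.46 × 100 = 95.1352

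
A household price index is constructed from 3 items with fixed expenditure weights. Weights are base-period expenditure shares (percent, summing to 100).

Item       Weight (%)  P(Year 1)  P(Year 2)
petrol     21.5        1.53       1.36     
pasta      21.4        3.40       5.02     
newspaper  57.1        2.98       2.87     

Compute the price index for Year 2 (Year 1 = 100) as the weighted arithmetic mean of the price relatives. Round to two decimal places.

105.70

petrol: 21.5 × (1.36/1.53) = 21.5 × 0.888889 = 19.1111
pasta: 21.4 × (5.02/3.40) = 21.4 × 1.476471 = 31.5965
newspaper: 57.1 × (2.87/2.98) = 57.1 × 0.963087 = 54.9923
Index = Σ wᵢ·(p₁ᵢ/p₀ᵢ) = 19.1111 + 31.5965 + 54.9923 = 105.6999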